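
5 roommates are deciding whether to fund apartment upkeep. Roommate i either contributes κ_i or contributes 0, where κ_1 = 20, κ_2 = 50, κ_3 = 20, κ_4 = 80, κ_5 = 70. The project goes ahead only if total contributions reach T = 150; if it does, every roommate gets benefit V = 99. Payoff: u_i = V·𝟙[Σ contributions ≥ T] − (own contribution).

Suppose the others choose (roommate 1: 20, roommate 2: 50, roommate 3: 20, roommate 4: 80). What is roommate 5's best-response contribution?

Others' total = 170 ≥ 150; contributing adds cost 70 for no extra benefit.
Best response: 0.

0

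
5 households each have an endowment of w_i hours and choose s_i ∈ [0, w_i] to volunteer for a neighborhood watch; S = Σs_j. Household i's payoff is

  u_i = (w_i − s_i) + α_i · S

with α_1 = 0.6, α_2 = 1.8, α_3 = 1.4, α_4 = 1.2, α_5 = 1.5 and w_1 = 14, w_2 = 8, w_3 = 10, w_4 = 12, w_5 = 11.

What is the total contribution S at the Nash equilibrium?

∂u_i/∂s_i = α_i − 1, so household i contributes w_i if α_i > 1, else 0.
α_i > 1 for i ∈ {2, 3, 4, 5}; NE contributions (0, 8, 10, 12, 11), S = 41.

41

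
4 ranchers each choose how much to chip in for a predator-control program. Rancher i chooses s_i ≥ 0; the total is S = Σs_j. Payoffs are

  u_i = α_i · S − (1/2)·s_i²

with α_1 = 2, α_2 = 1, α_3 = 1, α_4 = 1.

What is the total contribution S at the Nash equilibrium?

5

Rancher i's FOC: ∂u_i/∂s_i = α_i − s_i = 0, so s_i* = α_i.
NE contributions = (2, 1, 1, 1); S = 5.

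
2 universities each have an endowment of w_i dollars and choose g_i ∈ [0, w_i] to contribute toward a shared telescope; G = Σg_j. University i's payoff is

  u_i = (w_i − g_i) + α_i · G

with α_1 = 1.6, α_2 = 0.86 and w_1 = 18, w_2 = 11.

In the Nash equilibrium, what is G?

18

∂u_i/∂g_i = α_i − 1, so university i contributes w_i if α_i > 1, else 0.
α_i > 1 for i ∈ {1}; NE contributions (18, 0), G = 18.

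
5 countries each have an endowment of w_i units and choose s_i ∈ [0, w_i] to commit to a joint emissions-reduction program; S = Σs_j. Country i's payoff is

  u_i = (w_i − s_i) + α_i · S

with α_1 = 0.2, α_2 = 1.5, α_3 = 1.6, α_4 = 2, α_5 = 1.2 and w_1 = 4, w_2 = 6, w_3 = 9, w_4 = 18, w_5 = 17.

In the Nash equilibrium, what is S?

∂u_i/∂s_i = α_i − 1, so country i contributes w_i if α_i > 1, else 0.
α_i > 1 for i ∈ {2, 3, 4, 5}; NE contributions (0, 6, 9, 18, 17), S = 50.

50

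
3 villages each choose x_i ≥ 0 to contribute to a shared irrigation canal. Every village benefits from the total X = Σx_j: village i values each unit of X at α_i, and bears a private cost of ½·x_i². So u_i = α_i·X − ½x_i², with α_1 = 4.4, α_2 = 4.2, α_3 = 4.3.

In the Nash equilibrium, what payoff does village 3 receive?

46.225

Village i's FOC: ∂u_i/∂x_i = α_i − x_i = 0, so x_i* = α_i.
NE contributions = (4.4, 4.2, 4.3); X = 12.9.
u_3 = α_3·X − ½·(x_3)² = 4.3·12.9 − ½·4.3² = 46.225.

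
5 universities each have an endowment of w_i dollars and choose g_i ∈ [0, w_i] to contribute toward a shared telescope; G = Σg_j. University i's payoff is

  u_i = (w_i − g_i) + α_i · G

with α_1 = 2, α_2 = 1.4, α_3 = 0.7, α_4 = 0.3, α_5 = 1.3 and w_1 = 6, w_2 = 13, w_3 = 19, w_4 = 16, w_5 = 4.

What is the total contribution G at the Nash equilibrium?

23

∂u_i/∂g_i = α_i − 1, so university i contributes w_i if α_i > 1, else 0.
α_i > 1 for i ∈ {1, 2, 5}; NE contributions (6, 13, 0, 0, 4), G = 23.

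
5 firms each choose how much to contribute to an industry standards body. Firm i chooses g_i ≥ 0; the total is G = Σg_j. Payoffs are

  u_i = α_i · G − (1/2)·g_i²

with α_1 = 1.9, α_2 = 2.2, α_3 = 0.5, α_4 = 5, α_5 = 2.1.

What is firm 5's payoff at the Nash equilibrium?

22.365

Firm i's FOC: ∂u_i/∂g_i = α_i − g_i = 0, so g_i* = α_i.
NE contributions = (1.9, 2.2, 0.5, 5, 2.1); G = 11.7.
u_5 = α_5·G − ½·(g_5)² = 2.1·11.7 − ½·2.1² = 22.365.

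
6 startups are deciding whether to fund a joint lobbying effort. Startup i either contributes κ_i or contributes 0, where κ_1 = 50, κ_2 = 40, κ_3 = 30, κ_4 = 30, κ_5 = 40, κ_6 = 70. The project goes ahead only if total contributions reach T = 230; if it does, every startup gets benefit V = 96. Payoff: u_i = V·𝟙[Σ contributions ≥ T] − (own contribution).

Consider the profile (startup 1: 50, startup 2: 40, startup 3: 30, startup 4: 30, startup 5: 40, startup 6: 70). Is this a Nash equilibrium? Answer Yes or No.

No

Total = 260 ≥ 230: provided.
Startup 1 (pledges 50, payoff 46): dropping to 0 → total 210, payoff 0. No gain.
Startup 2 (pledges 40, payoff 56): dropping to 0 → total 220, payoff 0. No gain.
Startup 3 (pledges 30, payoff 66): dropping to 0 → total 230, payoff 96. Profitable deviation.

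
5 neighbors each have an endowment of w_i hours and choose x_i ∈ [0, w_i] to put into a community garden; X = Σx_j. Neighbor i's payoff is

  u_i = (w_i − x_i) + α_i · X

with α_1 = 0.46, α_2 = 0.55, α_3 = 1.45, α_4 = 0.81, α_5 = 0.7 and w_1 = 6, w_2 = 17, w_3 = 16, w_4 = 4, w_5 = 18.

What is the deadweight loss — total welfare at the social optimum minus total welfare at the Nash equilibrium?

133.65

∂u_i/∂x_i = α_i − 1, so neighbor i contributes w_i if α_i > 1, else 0.
α_i > 1 for i ∈ {3}; NE contributions (0, 0, 16, 0, 0), X = 16.
W^NE = Σw_i − X^NE + (Σα_i)·X^NE = 61 + 2.97·16 = 108.52.
Planner: ∂(Σu_j)/∂x_i = Σα_j − 1 = 2.97 > 0, so everyone contributes w_i; X^SO = 61, W^SO = 61 + 2.97·61 = 242.17.
Deadweight loss = 133.65.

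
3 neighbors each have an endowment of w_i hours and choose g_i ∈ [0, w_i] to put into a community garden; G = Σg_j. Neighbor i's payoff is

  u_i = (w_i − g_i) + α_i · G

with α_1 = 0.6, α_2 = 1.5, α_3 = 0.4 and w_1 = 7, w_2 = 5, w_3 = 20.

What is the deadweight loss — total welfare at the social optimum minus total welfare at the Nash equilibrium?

40.5

∂u_i/∂g_i = α_i − 1, so neighbor i contributes w_i if α_i > 1, else 0.
α_i > 1 for i ∈ {2}; NE contributions (0, 5, 0), G = 5.
W^NE = Σw_i − G^NE + (Σα_i)·G^NE = 32 + 1.5·5 = 39.5.
Planner: ∂(Σu_j)/∂g_i = Σα_j − 1 = 1.5 > 0, so everyone contributes w_i; G^SO = 32, W^SO = 32 + 1.5·32 = 80.
Deadweight loss = 40.5.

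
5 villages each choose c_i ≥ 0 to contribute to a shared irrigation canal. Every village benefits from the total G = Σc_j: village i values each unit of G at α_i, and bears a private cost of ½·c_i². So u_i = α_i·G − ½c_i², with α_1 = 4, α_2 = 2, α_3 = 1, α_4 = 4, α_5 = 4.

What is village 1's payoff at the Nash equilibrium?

52

Village i's FOC: ∂u_i/∂c_i = α_i − c_i = 0, so c_i* = α_i.
NE contributions = (4, 2, 1, 4, 4); G = 15.
u_1 = α_1·G − ½·(c_1)² = 4·15 − ½·4² = 52.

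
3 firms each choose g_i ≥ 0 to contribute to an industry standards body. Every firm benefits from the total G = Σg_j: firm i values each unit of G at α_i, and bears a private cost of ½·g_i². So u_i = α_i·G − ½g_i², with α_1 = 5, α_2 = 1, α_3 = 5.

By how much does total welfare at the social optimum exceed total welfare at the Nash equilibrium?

Firm i's FOC: ∂u_i/∂g_i = α_i − g_i = 0, so g_i* = α_i.
NE contributions = (5, 1, 5); G = 11.
W^NE = (Σα)·G − ½Σα_i² = 11² − ½·51 = 95.5.
Planner sets g_i = Σα_j = 11 for every i, so G^SO = 3·11 = 33.
W^SO = (Σα)·G^SO − ½·3·(Σα)² = (3/2)·11² = 181.5.
Deadweight loss = W^SO − W^NE = 86.

86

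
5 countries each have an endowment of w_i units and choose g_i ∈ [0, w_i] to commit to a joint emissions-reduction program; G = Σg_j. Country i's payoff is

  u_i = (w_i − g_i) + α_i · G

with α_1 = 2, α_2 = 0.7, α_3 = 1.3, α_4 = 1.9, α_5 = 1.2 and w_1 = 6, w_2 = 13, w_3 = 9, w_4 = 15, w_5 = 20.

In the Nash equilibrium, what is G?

∂u_i/∂g_i = α_i − 1, so country i contributes w_i if α_i > 1, else 0.
α_i > 1 for i ∈ {1, 3, 4, 5}; NE contributions (6, 0, 9, 15, 20), G = 50.

50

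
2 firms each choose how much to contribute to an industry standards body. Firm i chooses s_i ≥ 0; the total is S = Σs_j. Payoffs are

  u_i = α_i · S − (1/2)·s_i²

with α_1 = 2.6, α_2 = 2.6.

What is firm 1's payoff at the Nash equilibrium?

10.14

Firm i's FOC: ∂u_i/∂s_i = α_i − s_i = 0, so s_i* = α_i.
NE contributions = (2.6, 2.6); S = 5.2.
u_1 = α_1·S − ½·(s_1)² = 2.6·5.2 − ½·2.6² = 10.14.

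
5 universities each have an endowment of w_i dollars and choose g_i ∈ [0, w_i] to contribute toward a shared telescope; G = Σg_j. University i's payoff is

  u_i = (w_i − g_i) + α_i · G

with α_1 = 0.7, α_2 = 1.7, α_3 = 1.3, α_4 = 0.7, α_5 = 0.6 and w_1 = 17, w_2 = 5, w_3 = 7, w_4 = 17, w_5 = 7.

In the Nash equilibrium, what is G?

∂u_i/∂g_i = α_i − 1, so university i contributes w_i if α_i > 1, else 0.
α_i > 1 for i ∈ {2, 3}; NE contributions (0, 5, 7, 0, 0), G = 12.

12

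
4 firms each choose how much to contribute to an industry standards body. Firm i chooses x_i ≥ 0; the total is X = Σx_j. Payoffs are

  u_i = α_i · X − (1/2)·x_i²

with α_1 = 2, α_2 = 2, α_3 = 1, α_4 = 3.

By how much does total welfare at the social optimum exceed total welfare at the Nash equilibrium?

73

Firm i's FOC: ∂u_i/∂x_i = α_i − x_i = 0, so x_i* = α_i.
NE contributions = (2, 2, 1, 3); X = 8.
W^NE = (Σα)·X − ½Σα_i² = 8² − ½·18 = 55.
Planner sets x_i = Σα_j = 8 for every i, so X^SO = 4·8 = 32.
W^SO = (Σα)·X^SO − ½·4·(Σα)² = (4/2)·8² = 128.
Deadweight loss = W^SO − W^NE = 73.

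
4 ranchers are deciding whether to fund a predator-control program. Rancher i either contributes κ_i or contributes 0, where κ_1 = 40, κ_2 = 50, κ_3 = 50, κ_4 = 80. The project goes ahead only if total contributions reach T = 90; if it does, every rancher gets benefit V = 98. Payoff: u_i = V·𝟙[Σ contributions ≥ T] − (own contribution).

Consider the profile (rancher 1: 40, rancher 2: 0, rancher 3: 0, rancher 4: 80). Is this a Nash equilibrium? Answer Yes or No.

Total = 120 ≥ 90: provided.
Rancher 1 (pledges 40, payoff 58): dropping to 0 → total 80, payoff 0. No gain.
Rancher 2 (pledges 0, payoff 98): pledging 50 → total 170, payoff 48. No gain.
Rancher 3 (pledges 0, payoff 98): pledging 50 → total 170, payoff 48. No gain.
Rancher 4 (pledges 80, payoff 18): dropping to 0 → total 40, payoff 0. No gain.

Yes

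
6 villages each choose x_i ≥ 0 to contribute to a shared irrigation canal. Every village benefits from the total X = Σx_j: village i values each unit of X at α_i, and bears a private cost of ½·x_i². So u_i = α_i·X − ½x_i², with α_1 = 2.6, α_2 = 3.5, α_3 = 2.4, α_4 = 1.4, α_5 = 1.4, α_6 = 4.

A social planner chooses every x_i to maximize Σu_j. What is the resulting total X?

Planner FOC: ∂(Σu_j)/∂x_i = (Σα_j) − x_i = 0, so x_i^SO = Σα_j = 15.3 for every i; X^SO = 91.8.

91.8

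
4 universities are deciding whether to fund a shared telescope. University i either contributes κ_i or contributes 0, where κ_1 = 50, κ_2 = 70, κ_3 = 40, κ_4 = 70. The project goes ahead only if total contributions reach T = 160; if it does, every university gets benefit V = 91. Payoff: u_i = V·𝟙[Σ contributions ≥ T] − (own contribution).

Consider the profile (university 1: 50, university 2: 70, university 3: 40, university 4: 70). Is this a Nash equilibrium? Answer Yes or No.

Total = 230 ≥ 160: provided.
University 1 (pledges 50, payoff 41): dropping to 0 → total 180, payoff 91. Profitable deviation.

No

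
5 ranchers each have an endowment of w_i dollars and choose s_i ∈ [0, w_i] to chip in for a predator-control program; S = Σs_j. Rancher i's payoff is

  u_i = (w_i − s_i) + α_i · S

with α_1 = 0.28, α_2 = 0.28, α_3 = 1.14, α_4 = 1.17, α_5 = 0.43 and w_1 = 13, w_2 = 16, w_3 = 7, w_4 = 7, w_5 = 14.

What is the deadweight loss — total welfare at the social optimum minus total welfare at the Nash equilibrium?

98.9

∂u_i/∂s_i = α_i − 1, so rancher i contributes w_i if α_i > 1, else 0.
α_i > 1 for i ∈ {3, 4}; NE contributions (0, 0, 7, 7, 0), S = 14.
W^NE = Σw_i − S^NE + (Σα_i)·S^NE = 57 + 2.3·14 = 89.2.
Planner: ∂(Σu_j)/∂s_i = Σα_j − 1 = 2.3 > 0, so everyone contributes w_i; S^SO = 57, W^SO = 57 + 2.3·57 = 188.1.
Deadweight loss = 98.9.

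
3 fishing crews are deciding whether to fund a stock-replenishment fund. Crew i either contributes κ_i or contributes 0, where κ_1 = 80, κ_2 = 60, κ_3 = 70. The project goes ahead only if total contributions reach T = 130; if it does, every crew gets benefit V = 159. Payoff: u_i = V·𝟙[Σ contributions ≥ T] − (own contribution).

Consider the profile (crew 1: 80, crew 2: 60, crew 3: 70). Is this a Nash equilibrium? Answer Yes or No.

Total = 210 ≥ 130: provided.
Crew 1 (pledges 80, payoff 79): dropping to 0 → total 130, payoff 159. Profitable deviation.

No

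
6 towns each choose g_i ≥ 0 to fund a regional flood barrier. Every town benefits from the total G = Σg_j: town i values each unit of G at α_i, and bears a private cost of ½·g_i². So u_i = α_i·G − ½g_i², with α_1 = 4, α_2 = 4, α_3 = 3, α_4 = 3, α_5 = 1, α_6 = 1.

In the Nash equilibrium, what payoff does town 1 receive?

56

Town i's FOC: ∂u_i/∂g_i = α_i − g_i = 0, so g_i* = α_i.
NE contributions = (4, 4, 3, 3, 1, 1); G = 16.
u_1 = α_1·G − ½·(g_1)² = 4·16 − ½·4² = 56.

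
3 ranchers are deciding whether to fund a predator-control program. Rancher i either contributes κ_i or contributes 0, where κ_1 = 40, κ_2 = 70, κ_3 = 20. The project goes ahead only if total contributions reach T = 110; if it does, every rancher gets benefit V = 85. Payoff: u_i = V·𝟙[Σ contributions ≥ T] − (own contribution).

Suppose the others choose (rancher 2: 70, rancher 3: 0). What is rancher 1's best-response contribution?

Others' total = 70. Contributing 40 brings total to 110 ≥ 110: gain V − κ_1 = 45.
Best response: 40.

40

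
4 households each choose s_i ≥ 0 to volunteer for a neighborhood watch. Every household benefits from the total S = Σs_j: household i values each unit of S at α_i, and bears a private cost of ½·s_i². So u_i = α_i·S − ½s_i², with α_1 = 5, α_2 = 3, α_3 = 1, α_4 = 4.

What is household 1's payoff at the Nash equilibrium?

Household i's FOC: ∂u_i/∂s_i = α_i − s_i = 0, so s_i* = α_i.
NE contributions = (5, 3, 1, 4); S = 13.
u_1 = α_1·S − ½·(s_1)² = 5·13 − ½·5² = 52.5.

52.5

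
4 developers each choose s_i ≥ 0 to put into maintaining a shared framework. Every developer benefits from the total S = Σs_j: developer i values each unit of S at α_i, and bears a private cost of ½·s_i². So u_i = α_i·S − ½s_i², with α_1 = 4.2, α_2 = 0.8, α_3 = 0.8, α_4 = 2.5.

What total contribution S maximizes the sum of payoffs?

33.2

Planner FOC: ∂(Σu_j)/∂s_i = (Σα_j) − s_i = 0, so s_i^SO = Σα_j = 8.3 for every i; S^SO = 33.2.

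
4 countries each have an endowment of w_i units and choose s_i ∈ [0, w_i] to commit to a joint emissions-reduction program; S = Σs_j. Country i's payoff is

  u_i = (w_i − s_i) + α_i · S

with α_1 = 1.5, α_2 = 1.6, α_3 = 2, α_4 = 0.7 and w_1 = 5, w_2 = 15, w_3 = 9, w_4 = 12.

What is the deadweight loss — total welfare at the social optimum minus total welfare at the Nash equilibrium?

57.6

∂u_i/∂s_i = α_i − 1, so country i contributes w_i if α_i > 1, else 0.
α_i > 1 for i ∈ {1, 2, 3}; NE contributions (5, 15, 9, 0), S = 29.
W^NE = Σw_i − S^NE + (Σα_i)·S^NE = 41 + 4.8·29 = 180.2.
Planner: ∂(Σu_j)/∂s_i = Σα_j − 1 = 4.8 > 0, so everyone contributes w_i; S^SO = 41, W^SO = 41 + 4.8·41 = 237.8.
Deadweight loss = 57.6.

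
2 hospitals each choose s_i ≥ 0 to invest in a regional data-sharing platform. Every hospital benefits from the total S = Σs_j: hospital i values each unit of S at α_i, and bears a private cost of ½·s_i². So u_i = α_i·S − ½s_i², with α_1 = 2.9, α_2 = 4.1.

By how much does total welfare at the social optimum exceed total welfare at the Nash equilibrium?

Hospital i's FOC: ∂u_i/∂s_i = α_i − s_i = 0, so s_i* = α_i.
NE contributions = (2.9, 4.1); S = 7.
W^NE = (Σα)·S − ½Σα_i² = 7² − ½·25.22 = 36.39.
Planner sets s_i = Σα_j = 7 for every i, so S^SO = 2·7 = 14.
W^SO = (Σα)·S^SO − ½·2·(Σα)² = (2/2)·7² = 49.
Deadweight loss = W^SO − W^NE = 12.61.

12.61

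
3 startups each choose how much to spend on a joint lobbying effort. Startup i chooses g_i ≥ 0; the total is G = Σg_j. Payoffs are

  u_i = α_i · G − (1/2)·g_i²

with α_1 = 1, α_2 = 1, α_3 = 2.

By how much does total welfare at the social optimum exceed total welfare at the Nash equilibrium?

Startup i's FOC: ∂u_i/∂g_i = α_i − g_i = 0, so g_i* = α_i.
NE contributions = (1, 1, 2); G = 4.
W^NE = (Σα)·G − ½Σα_i² = 4² − ½·6 = 13.
Planner sets g_i = Σα_j = 4 for every i, so G^SO = 3·4 = 12.
W^SO = (Σα)·G^SO − ½·3·(Σα)² = (3/2)·4² = 24.
Deadweight loss = W^SO − W^NE = 11.

11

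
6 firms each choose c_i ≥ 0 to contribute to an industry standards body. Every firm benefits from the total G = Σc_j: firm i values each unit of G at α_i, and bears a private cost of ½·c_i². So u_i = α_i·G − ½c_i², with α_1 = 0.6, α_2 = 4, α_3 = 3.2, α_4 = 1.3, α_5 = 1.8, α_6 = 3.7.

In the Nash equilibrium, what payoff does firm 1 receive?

Firm i's FOC: ∂u_i/∂c_i = α_i − c_i = 0, so c_i* = α_i.
NE contributions = (0.6, 4, 3.2, 1.3, 1.8, 3.7); G = 14.6.
u_1 = α_1·G − ½·(c_1)² = 0.6·14.6 − ½·0.6² = 8.58.

8.58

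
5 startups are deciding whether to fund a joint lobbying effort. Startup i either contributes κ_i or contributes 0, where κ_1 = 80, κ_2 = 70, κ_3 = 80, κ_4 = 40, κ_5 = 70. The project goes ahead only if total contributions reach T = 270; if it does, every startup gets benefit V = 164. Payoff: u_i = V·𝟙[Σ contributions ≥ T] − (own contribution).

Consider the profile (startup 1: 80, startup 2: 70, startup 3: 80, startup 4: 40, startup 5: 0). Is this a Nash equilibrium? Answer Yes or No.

Total = 270 ≥ 270: provided.
Startup 1 (pledges 80, payoff 84): dropping to 0 → total 190, payoff 0. No gain.
Startup 2 (pledges 70, payoff 94): dropping to 0 → total 200, payoff 0. No gain.
Startup 3 (pledges 80, payoff 84): dropping to 0 → total 190, payoff 0. No gain.
Startup 4 (pledges 40, payoff 124): dropping to 0 → total 230, payoff 0. No gain.
Startup 5 (pledges 0, payoff 164): pledging 70 → total 340, payoff 94. No gain.

Yes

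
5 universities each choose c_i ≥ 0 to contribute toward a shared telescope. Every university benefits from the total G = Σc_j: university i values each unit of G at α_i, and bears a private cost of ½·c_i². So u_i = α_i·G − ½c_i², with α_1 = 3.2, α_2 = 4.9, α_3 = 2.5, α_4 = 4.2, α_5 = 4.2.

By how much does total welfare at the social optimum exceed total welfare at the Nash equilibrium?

579.39

University i's FOC: ∂u_i/∂c_i = α_i − c_i = 0, so c_i* = α_i.
NE contributions = (3.2, 4.9, 2.5, 4.2, 4.2); G = 19.
W^NE = (Σα)·G − ½Σα_i² = 19² − ½·75.78 = 323.11.
Planner sets c_i = Σα_j = 19 for every i, so G^SO = 5·19 = 95.
W^SO = (Σα)·G^SO − ½·5·(Σα)² = (5/2)·19² = 902.5.
Deadweight loss = W^SO − W^NE = 579.39.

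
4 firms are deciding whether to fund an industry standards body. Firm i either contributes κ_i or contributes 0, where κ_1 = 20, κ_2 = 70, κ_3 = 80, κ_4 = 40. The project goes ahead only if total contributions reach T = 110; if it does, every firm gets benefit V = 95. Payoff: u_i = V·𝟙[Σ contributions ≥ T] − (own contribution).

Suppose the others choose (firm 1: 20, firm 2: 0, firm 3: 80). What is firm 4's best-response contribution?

40

Others' total = 100. Contributing 40 brings total to 140 ≥ 110: gain V − κ_4 = 55.
Best response: 40.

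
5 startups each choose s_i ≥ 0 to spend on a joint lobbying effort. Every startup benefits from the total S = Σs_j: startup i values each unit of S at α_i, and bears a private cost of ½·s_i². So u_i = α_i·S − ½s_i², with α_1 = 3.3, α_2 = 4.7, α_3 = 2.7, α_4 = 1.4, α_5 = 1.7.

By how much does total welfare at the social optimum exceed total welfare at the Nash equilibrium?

Startup i's FOC: ∂u_i/∂s_i = α_i − s_i = 0, so s_i* = α_i.
NE contributions = (3.3, 4.7, 2.7, 1.4, 1.7); S = 13.8.
W^NE = (Σα)·S − ½Σα_i² = 13.8² − ½·45.12 = 167.88.
Planner sets s_i = Σα_j = 13.8 for every i, so S^SO = 5·13.8 = 69.
W^SO = (Σα)·S^SO − ½·5·(Σα)² = (5/2)·13.8² = 476.1.
Deadweight loss = W^SO − W^NE = 308.22.

308.22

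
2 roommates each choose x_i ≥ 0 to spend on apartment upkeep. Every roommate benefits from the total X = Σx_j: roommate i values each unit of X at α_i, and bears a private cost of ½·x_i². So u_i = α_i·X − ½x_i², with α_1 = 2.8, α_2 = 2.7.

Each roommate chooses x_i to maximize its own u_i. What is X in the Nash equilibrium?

Roommate i's FOC: ∂u_i/∂x_i = α_i − x_i = 0, so x_i* = α_i.
NE contributions = (2.8, 2.7); X = 5.5.

5.5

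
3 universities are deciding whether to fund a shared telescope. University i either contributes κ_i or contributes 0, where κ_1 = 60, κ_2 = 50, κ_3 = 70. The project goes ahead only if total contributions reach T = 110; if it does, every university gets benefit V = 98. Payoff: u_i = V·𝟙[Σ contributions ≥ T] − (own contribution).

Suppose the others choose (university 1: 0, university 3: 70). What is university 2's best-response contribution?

50

Others' total = 70. Contributing 50 brings total to 120 ≥ 110: gain V − κ_2 = 48.
Best response: 50.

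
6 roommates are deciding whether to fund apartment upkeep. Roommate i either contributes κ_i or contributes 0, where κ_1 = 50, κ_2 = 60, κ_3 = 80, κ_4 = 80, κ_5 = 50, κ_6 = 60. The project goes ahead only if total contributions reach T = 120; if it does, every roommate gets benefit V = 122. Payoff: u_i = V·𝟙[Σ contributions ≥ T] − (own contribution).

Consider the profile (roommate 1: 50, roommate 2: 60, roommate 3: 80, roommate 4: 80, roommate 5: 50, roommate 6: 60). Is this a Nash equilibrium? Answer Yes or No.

No

Total = 380 ≥ 120: provided.
Roommate 1 (pledges 50, payoff 72): dropping to 0 → total 330, payoff 122. Profitable deviation.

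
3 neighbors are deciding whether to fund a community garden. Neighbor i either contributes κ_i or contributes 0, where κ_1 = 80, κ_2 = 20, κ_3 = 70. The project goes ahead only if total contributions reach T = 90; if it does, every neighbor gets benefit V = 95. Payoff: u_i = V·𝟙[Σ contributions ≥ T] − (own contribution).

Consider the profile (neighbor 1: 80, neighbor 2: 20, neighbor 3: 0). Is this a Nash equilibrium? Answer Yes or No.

Yes

Total = 100 ≥ 90: provided.
Neighbor 1 (pledges 80, payoff 15): dropping to 0 → total 20, payoff 0. No gain.
Neighbor 2 (pledges 20, payoff 75): dropping to 0 → total 80, payoff 0. No gain.
Neighbor 3 (pledges 0, payoff 95): pledging 70 → total 170, payoff 25. No gain.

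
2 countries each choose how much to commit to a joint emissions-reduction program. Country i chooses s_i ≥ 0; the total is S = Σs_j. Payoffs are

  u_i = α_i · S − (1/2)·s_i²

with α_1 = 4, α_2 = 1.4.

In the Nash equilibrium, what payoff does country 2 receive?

Country i's FOC: ∂u_i/∂s_i = α_i − s_i = 0, so s_i* = α_i.
NE contributions = (4, 1.4); S = 5.4.
u_2 = α_2·S − ½·(s_2)² = 1.4·5.4 − ½·1.4² = 6.58.

6.58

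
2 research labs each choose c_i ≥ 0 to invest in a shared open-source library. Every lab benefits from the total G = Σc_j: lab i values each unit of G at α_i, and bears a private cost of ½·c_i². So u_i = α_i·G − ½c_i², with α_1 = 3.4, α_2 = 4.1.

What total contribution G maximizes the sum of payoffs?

Planner FOC: ∂(Σu_j)/∂c_i = (Σα_j) − c_i = 0, so c_i^SO = Σα_j = 7.5 for every i; G^SO = 15.

15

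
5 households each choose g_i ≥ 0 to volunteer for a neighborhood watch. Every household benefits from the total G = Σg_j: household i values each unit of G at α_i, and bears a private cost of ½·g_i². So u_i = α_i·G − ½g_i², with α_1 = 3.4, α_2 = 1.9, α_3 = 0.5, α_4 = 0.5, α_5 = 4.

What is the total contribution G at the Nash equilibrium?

Household i's FOC: ∂u_i/∂g_i = α_i − g_i = 0, so g_i* = α_i.
NE contributions = (3.4, 1.9, 0.5, 0.5, 4); G = 10.3.

10.3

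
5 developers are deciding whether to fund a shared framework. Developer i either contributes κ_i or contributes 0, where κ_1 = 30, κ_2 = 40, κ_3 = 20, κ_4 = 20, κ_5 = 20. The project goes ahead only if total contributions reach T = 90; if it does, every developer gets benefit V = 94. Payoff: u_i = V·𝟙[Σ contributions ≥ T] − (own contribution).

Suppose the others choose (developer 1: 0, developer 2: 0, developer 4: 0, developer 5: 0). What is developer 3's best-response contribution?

Others' total = 0. Even contributing 20 gives 20 < 90: no benefit either way.
Best response: 0.

0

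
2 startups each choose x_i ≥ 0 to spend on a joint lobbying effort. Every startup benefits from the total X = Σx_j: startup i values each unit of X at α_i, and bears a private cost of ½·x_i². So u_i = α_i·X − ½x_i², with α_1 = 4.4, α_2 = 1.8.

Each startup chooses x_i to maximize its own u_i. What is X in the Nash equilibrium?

6.2

Startup i's FOC: ∂u_i/∂x_i = α_i − x_i = 0, so x_i* = α_i.
NE contributions = (4.4, 1.8); X = 6.2.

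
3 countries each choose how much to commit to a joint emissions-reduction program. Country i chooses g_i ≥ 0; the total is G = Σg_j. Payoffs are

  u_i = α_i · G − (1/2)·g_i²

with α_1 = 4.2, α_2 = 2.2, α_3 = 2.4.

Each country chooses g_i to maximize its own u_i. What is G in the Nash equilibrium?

Country i's FOC: ∂u_i/∂g_i = α_i − g_i = 0, so g_i* = α_i.
NE contributions = (4.2, 2.2, 2.4); G = 8.8.

8.8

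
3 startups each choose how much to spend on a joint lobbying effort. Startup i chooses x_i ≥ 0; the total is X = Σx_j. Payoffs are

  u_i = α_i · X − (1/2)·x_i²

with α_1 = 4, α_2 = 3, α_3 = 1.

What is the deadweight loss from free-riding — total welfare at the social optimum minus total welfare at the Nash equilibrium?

Startup i's FOC: ∂u_i/∂x_i = α_i − x_i = 0, so x_i* = α_i.
NE contributions = (4, 3, 1); X = 8.
W^NE = (Σα)·X − ½Σα_i² = 8² − ½·26 = 51.
Planner sets x_i = Σα_j = 8 for every i, so X^SO = 3·8 = 24.
W^SO = (Σα)·X^SO − ½·3·(Σα)² = (3/2)·8² = 96.
Deadweight loss = W^SO − W^NE = 45.

45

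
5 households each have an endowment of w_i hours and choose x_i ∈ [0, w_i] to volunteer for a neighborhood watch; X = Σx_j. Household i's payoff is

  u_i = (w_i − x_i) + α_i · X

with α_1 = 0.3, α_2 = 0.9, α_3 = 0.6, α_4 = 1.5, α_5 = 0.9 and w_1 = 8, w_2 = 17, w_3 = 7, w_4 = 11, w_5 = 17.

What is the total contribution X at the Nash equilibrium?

∂u_i/∂x_i = α_i − 1, so household i contributes w_i if α_i > 1, else 0.
α_i > 1 for i ∈ {4}; NE contributions (0, 0, 0, 11, 0), X = 11.

11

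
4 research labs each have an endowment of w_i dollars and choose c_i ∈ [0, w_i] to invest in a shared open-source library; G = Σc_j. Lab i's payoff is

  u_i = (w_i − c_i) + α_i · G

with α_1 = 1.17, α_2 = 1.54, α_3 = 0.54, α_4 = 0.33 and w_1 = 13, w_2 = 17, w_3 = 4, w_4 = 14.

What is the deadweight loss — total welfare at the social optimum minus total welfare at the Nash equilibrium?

46.44

∂u_i/∂c_i = α_i − 1, so lab i contributes w_i if α_i > 1, else 0.
α_i > 1 for i ∈ {1, 2}; NE contributions (13, 17, 0, 0), G = 30.
W^NE = Σw_i − G^NE + (Σα_i)·G^NE = 48 + 2.58·30 = 125.4.
Planner: ∂(Σu_j)/∂c_i = Σα_j − 1 = 2.58 > 0, so everyone contributes w_i; G^SO = 48, W^SO = 48 + 2.58·48 = 171.84.
Deadweight loss = 46.44.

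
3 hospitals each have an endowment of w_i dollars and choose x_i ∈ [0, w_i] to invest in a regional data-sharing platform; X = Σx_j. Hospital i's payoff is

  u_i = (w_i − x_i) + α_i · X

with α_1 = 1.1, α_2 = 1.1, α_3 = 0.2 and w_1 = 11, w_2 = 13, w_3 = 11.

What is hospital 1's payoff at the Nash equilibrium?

26.4

∂u_i/∂x_i = α_i − 1, so hospital i contributes w_i if α_i > 1, else 0.
α_i > 1 for i ∈ {1, 2}; NE contributions (11, 13, 0), X = 24.
u_1 = (11 − 11) + 1.1·24 = 26.4.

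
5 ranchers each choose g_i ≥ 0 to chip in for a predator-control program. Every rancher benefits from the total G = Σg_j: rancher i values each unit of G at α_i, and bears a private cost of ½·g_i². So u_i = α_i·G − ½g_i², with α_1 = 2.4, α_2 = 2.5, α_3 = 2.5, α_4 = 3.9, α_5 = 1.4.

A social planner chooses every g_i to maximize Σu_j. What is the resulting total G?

63.5

Planner FOC: ∂(Σu_j)/∂g_i = (Σα_j) − g_i = 0, so g_i^SO = Σα_j = 12.7 for every i; G^SO = 63.5.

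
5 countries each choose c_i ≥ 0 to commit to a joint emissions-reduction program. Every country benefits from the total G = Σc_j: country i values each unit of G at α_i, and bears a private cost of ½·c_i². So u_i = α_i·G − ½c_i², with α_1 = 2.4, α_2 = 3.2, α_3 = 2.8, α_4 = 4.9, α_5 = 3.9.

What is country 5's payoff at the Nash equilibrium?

Country i's FOC: ∂u_i/∂c_i = α_i − c_i = 0, so c_i* = α_i.
NE contributions = (2.4, 3.2, 2.8, 4.9, 3.9); G = 17.2.
u_5 = α_5·G − ½·(c_5)² = 3.9·17.2 − ½·3.9² = 59.475.

59.475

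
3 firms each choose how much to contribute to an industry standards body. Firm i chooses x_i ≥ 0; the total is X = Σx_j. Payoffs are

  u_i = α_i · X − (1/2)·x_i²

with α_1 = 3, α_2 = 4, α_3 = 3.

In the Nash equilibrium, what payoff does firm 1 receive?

25.5

Firm i's FOC: ∂u_i/∂x_i = α_i − x_i = 0, so x_i* = α_i.
NE contributions = (3, 4, 3); X = 10.
u_1 = α_1·X − ½·(x_1)² = 3·10 − ½·3² = 25.5.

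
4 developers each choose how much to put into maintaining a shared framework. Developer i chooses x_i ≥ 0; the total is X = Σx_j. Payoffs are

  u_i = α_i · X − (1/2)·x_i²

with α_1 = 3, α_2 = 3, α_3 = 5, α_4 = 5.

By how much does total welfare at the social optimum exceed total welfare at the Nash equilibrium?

290

Developer i's FOC: ∂u_i/∂x_i = α_i − x_i = 0, so x_i* = α_i.
NE contributions = (3, 3, 5, 5); X = 16.
W^NE = (Σα)·X − ½Σα_i² = 16² − ½·68 = 222.
Planner sets x_i = Σα_j = 16 for every i, so X^SO = 4·16 = 64.
W^SO = (Σα)·X^SO − ½·4·(Σα)² = (4/2)·16² = 512.
Deadweight loss = W^SO − W^NE = 290.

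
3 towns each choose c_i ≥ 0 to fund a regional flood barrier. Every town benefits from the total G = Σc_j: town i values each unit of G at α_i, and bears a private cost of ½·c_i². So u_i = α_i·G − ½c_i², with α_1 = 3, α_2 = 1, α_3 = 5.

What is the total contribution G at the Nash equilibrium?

9

Town i's FOC: ∂u_i/∂c_i = α_i − c_i = 0, so c_i* = α_i.
NE contributions = (3, 1, 5); G = 9.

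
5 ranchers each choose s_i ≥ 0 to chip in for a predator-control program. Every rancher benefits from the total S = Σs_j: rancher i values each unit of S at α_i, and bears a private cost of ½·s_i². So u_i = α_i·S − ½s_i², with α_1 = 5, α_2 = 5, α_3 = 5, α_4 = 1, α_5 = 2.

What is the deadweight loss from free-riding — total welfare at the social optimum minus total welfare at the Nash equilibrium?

526

Rancher i's FOC: ∂u_i/∂s_i = α_i − s_i = 0, so s_i* = α_i.
NE contributions = (5, 5, 5, 1, 2); S = 18.
W^NE = (Σα)·S − ½Σα_i² = 18² − ½·80 = 284.
Planner sets s_i = Σα_j = 18 for every i, so S^SO = 5·18 = 90.
W^SO = (Σα)·S^SO − ½·5·(Σα)² = (5/2)·18² = 810.
Deadweight loss = W^SO − W^NE = 526.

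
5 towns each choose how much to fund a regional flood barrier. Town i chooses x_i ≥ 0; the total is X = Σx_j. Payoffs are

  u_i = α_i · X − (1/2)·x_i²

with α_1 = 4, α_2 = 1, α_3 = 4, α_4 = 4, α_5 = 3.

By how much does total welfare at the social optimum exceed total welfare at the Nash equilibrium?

Town i's FOC: ∂u_i/∂x_i = α_i − x_i = 0, so x_i* = α_i.
NE contributions = (4, 1, 4, 4, 3); X = 16.
W^NE = (Σα)·X − ½Σα_i² = 16² − ½·58 = 227.
Planner sets x_i = Σα_j = 16 for every i, so X^SO = 5·16 = 80.
W^SO = (Σα)·X^SO − ½·5·(Σα)² = (5/2)·16² = 640.
Deadweight loss = W^SO − W^NE = 413.

413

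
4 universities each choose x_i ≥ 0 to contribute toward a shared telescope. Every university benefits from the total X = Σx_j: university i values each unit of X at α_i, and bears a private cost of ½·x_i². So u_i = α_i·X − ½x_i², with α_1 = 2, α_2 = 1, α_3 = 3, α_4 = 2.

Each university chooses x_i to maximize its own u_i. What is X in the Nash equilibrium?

University i's FOC: ∂u_i/∂x_i = α_i − x_i = 0, so x_i* = α_i.
NE contributions = (2, 1, 3, 2); X = 8.

8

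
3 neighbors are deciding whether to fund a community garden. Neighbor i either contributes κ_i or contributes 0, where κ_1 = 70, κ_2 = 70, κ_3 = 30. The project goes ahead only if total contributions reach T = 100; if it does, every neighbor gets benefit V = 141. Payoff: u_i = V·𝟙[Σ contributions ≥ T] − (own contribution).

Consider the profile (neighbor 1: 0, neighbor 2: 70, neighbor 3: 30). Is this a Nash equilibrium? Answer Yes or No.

Total = 100 ≥ 100: provided.
Neighbor 1 (pledges 0, payoff 141): pledging 70 → total 170, payoff 71. No gain.
Neighbor 2 (pledges 70, payoff 71): dropping to 0 → total 30, payoff 0. No gain.
Neighbor 3 (pledges 30, payoff 111): dropping to 0 → total 70, payoff 0. No gain.

Yes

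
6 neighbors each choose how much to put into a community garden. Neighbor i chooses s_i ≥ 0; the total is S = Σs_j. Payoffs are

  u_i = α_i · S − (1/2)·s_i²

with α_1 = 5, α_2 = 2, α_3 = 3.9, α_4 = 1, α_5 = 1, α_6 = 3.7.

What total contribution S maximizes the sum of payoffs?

99.6

Planner FOC: ∂(Σu_j)/∂s_i = (Σα_j) − s_i = 0, so s_i^SO = Σα_j = 16.6 for every i; S^SO = 99.6.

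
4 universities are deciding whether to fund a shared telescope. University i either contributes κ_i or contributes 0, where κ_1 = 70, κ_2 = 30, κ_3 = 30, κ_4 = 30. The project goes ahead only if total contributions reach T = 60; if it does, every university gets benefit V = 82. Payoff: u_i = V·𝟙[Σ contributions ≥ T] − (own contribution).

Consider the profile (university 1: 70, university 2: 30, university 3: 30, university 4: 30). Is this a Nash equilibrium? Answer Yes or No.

Total = 160 ≥ 60: provided.
University 1 (pledges 70, payoff 12): dropping to 0 → total 90, payoff 82. Profitable deviation.

No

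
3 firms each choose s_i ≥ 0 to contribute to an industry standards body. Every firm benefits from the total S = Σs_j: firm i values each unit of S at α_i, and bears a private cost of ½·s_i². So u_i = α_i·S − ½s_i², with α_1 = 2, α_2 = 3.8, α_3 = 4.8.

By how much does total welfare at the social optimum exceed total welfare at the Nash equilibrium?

76.92

Firm i's FOC: ∂u_i/∂s_i = α_i − s_i = 0, so s_i* = α_i.
NE contributions = (2, 3.8, 4.8); S = 10.6.
W^NE = (Σα)·S − ½Σα_i² = 10.6² − ½·41.48 = 91.62.
Planner sets s_i = Σα_j = 10.6 for every i, so S^SO = 3·10.6 = 31.8.
W^SO = (Σα)·S^SO − ½·3·(Σα)² = (3/2)·10.6² = 168.54.
Deadweight loss = W^SO − W^NE = 76.92.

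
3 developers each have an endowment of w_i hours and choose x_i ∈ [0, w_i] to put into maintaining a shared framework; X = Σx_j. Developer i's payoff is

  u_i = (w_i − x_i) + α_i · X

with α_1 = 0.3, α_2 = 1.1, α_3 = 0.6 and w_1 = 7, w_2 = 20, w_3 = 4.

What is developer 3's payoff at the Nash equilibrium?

16

∂u_i/∂x_i = α_i − 1, so developer i contributes w_i if α_i > 1, else 0.
α_i > 1 for i ∈ {2}; NE contributions (0, 20, 0), X = 20.
u_3 = (4 − 0) + 0.6·20 = 16.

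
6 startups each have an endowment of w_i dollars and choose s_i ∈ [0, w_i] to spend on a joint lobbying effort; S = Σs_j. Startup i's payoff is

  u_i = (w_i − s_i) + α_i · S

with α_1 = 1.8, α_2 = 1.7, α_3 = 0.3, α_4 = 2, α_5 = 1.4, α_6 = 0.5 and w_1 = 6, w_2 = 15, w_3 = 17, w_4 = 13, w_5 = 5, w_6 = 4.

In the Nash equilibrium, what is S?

39

∂u_i/∂s_i = α_i − 1, so startup i contributes w_i if α_i > 1, else 0.
α_i > 1 for i ∈ {1, 2, 4, 5}; NE contributions (6, 15, 0, 13, 5, 0), S = 39.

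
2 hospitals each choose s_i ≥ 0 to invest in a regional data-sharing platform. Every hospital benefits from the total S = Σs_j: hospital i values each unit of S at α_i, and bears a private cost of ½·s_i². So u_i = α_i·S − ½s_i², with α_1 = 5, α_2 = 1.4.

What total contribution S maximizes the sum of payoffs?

12.8

Planner FOC: ∂(Σu_j)/∂s_i = (Σα_j) − s_i = 0, so s_i^SO = Σα_j = 6.4 for every i; S^SO = 12.8.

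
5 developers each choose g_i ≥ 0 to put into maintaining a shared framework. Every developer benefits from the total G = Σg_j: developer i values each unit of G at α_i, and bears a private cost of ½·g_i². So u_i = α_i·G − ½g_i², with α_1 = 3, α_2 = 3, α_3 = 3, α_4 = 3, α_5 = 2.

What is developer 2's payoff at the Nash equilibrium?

37.5

Developer i's FOC: ∂u_i/∂g_i = α_i − g_i = 0, so g_i* = α_i.
NE contributions = (3, 3, 3, 3, 2); G = 14.
u_2 = α_2·G − ½·(g_2)² = 3·14 − ½·3² = 37.5.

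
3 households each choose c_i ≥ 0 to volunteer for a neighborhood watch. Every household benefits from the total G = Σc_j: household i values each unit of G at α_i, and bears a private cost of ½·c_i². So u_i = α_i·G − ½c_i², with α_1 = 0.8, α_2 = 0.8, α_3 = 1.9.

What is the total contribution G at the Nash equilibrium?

3.5

Household i's FOC: ∂u_i/∂c_i = α_i − c_i = 0, so c_i* = α_i.
NE contributions = (0.8, 0.8, 1.9); G = 3.5.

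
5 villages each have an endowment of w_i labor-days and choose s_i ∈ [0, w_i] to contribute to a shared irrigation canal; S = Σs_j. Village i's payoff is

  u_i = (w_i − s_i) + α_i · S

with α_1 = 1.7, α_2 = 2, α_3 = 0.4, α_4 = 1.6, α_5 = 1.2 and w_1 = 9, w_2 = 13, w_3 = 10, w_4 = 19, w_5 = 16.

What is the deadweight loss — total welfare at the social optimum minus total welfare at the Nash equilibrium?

59

∂u_i/∂s_i = α_i − 1, so village i contributes w_i if α_i > 1, else 0.
α_i > 1 for i ∈ {1, 2, 4, 5}; NE contributions (9, 13, 0, 19, 16), S = 57.
W^NE = Σw_i − S^NE + (Σα_i)·S^NE = 67 + 5.9·57 = 403.3.
Planner: ∂(Σu_j)/∂s_i = Σα_j − 1 = 5.9 > 0, so everyone contributes w_i; S^SO = 67, W^SO = 67 + 5.9·67 = 462.3.
Deadweight loss = 59.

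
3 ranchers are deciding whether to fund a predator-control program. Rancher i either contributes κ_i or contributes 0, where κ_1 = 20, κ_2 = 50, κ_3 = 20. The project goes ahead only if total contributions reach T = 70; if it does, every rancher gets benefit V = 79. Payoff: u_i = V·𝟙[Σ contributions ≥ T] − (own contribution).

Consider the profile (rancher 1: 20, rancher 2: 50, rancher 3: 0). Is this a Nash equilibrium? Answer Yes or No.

Total = 70 ≥ 70: provided.
Rancher 1 (pledges 20, payoff 59): dropping to 0 → total 50, payoff 0. No gain.
Rancher 2 (pledges 50, payoff 29): dropping to 0 → total 20, payoff 0. No gain.
Rancher 3 (pledges 0, payoff 79): pledging 20 → total 90, payoff 59. No gain.

Yes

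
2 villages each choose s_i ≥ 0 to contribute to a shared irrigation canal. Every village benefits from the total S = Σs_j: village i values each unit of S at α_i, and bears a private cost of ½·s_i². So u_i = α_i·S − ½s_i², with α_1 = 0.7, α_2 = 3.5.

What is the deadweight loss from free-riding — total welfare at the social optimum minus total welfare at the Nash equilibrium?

6.37

Village i's FOC: ∂u_i/∂s_i = α_i − s_i = 0, so s_i* = α_i.
NE contributions = (0.7, 3.5); S = 4.2.
W^NE = (Σα)·S − ½Σα_i² = 4.2² − ½·12.74 = 11.27.
Planner sets s_i = Σα_j = 4.2 for every i, so S^SO = 2·4.2 = 8.4.
W^SO = (Σα)·S^SO − ½·2·(Σα)² = (2/2)·4.2² = 17.64.
Deadweight loss = W^SO − W^NE = 6.37.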